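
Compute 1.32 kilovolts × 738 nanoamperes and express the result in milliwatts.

0.97416 milliwatts

1.32e3 × 738e-9 = 974.16e-6 W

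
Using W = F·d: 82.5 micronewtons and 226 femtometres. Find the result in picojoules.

0.000018645 picojoules

82.5e-6 × 226e-15 = 18645e-21 J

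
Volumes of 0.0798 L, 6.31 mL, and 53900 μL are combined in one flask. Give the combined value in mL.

140.01 mL

In mL:
  0.0798 L = 0.0798 × 10³ mL = 79.8
  6.31 mL → 6.31
  53900 μL = 53900 × 10⁻³ mL = 53.9
Sum: 79.8 + 6.31 + 53.9 = 140.01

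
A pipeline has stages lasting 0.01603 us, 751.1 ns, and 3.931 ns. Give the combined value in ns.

In ns:
  0.01603 us = 0.01603 × 10^3 ns = 16.03
  751.1 ns → 751.1
  3.931 ns → 3.931
Sum: 16.03 + 751.1 + 3.931 = 771.061

771.061 ns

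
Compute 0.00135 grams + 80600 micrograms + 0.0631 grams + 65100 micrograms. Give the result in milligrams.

210.15 milligrams

In milligrams:
  0.00135 grams = 0.00135 × 10³ milligrams = 1.35
  80600 micrograms = 80600 × 10⁻³ milligrams = 80.6
  0.0631 grams = 0.0631 × 10³ milligrams = 63.1
  65100 micrograms = 65100 × 10⁻³ milligrams = 65.1
Sum: 1.35 + 80.6 + 63.1 + 65.1 = 210.15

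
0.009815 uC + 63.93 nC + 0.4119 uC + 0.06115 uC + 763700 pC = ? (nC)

1310.495 nC

In nC:
  0.009815 uC = 0.009815 × 10³ nC = 9.815
  63.93 nC → 63.93
  0.4119 uC = 0.4119 × 10³ nC = 411.9
  0.06115 uC = 0.06115 × 10³ nC = 61.15
  763700 pC = 763700 × 10⁻³ nC = 763.7
Sum: 9.815 + 63.93 + 411.9 + 61.15 + 763.7 = 1310.495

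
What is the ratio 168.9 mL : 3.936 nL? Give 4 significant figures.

(168.9 × 10^-3) / (3.936 × 10^-9) = 42.912 × 10^6

42910000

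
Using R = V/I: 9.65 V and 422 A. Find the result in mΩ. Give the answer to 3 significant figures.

(9.65) / (422) = 0.022867 Ω

22.9 mΩ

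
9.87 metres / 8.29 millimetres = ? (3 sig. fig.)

(9.87) / (8.29e-3) = 1.191e3

1190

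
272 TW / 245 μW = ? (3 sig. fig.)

(272 × 10¹²) / (245 × 10⁻⁶) = 1.11 × 10¹⁸

1110000000000000000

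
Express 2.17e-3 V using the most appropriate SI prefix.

= 2.17e-3 V; 1e-3 is milli.

2.17 mV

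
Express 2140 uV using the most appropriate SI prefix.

= 2.14e-3 V; 1e-3 is milli.

2.14 mV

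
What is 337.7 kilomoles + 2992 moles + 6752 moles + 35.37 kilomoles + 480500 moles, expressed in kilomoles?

In kilomoles:
  337.7 kilomoles → 337.7
  2992 moles = 2992 × 10⁻³ kilomoles = 2.992
  6752 moles = 6752 × 10⁻³ kilomoles = 6.752
  35.37 kilomoles → 35.37
  480500 moles = 480500 × 10⁻³ kilomoles = 480.5
Sum: 337.7 + 2.992 + 6.752 + 35.37 + 480.5 = 863.314

863.314 kilomoles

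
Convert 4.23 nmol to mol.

nano = 10⁻⁹, (no prefix) = 10⁰; factor is 10⁻⁹.
4.23 × 10⁻⁹ = 0.00000000423

0.00000000423 mol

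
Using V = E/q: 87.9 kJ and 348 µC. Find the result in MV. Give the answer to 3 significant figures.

253 MV

(87.9 × 10^3) / (348 × 10^-6) = 0.25259 × 10^9 V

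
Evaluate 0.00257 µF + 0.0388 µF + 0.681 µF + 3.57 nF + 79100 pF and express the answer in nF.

In nF:
  0.00257 µF = 0.00257 × 10^3 nF = 2.57
  0.0388 µF = 0.0388 × 10^3 nF = 38.8
  0.681 µF = 0.681 × 10^3 nF = 681
  3.57 nF → 3.57
  79100 pF = 79100 × 10^-3 nF = 79.1
Sum: 2.57 + 38.8 + 681 + 3.57 + 79.1 = 805.04

805.04 nF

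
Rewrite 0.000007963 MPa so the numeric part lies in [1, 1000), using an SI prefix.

7.963 Pa

= 7.963 Pa; mantissa already in [1, 1000).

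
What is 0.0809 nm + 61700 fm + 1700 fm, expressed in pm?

In pm:
  0.0809 nm = 0.0809 × 10³ pm = 80.9
  61700 fm = 61700 × 10⁻³ pm = 61.7
  1700 fm = 1700 × 10⁻³ pm = 1.7
Sum: 80.9 + 61.7 + 1.7 = 144.3

144.3 pm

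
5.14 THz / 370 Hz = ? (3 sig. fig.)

13900000000

(5.14 × 10^12) / (370) = 0.01389 × 10^12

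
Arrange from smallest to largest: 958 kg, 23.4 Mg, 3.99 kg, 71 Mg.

3.99 kg < 958 kg < 23.4 Mg < 71 Mg

958 kg = 958000 g
23.4 Mg = 23400000 g
3.99 kg = 3990 g
71 Mg = 71000000 g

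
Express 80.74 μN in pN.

80740000 pN

micro = 10⁻⁶, pico = 10⁻¹²; factor is 10⁶.
80.74 × 10⁶ = 80740000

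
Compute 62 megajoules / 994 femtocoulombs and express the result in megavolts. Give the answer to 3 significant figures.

(62 × 10^6) / (994 × 10^-15) = 0.062374 × 10^21 V

62400000000000 megavolts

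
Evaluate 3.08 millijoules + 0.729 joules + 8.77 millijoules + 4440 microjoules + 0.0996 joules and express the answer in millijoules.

In millijoules:
  3.08 millijoules → 3.08
  0.729 joules = 0.729 × 10³ millijoules = 729
  8.77 millijoules → 8.77
  4440 microjoules = 4440 × 10⁻³ millijoules = 4.44
  0.0996 joules = 0.0996 × 10³ millijoules = 99.6
Sum: 3.08 + 729 + 8.77 + 4.44 + 99.6 = 844.89

844.89 millijoules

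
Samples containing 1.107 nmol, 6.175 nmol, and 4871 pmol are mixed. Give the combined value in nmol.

12.153 nmol

In nmol:
  1.107 nmol → 1.107
  6.175 nmol → 6.175
  4871 pmol = 4871 × 10^-3 nmol = 4.871
Sum: 1.107 + 6.175 + 4.871 = 12.153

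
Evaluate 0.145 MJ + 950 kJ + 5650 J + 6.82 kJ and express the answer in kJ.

1107.47 kJ

In kJ:
  0.145 MJ = 0.145 × 10^3 kJ = 145
  950 kJ → 950
  5650 J = 5650 × 10^-3 kJ = 5.65
  6.82 kJ → 6.82
Sum: 145 + 950 + 5.65 + 6.82 = 1107.47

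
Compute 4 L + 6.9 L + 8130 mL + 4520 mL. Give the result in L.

In L:
  4 L → 4
  6.9 L → 6.9
  8130 mL = 8130 × 10^-3 L = 8.13
  4520 mL = 4520 × 10^-3 L = 4.52
Sum: 4 + 6.9 + 8.13 + 4.52 = 23.55

23.55 L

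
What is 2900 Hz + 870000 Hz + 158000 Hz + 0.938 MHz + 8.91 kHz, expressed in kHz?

In kHz:
  2900 Hz = 2900 × 10^-3 kHz = 2.9
  870000 Hz = 870000 × 10^-3 kHz = 870
  158000 Hz = 158000 × 10^-3 kHz = 158
  0.938 MHz = 0.938 × 10^3 kHz = 938
  8.91 kHz → 8.91
Sum: 2.9 + 870 + 158 + 938 + 8.91 = 1977.81

1977.81 kHz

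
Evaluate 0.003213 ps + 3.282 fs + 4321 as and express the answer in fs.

In fs:
  0.003213 ps = 0.003213e3 fs = 3.213
  3.282 fs → 3.282
  4321 as = 4321e-3 fs = 4.321
Sum: 3.213 + 3.282 + 4.321 = 10.816

10.816 fs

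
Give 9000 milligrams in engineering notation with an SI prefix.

= 9 grams; mantissa already in [1, 1000).

9 grams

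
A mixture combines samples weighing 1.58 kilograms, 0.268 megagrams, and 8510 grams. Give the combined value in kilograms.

In kilograms:
  1.58 kilograms → 1.58
  0.268 megagrams = 0.268 × 10^3 kilograms = 268
  8510 grams = 8510 × 10^-3 kilograms = 8.51
Sum: 1.58 + 268 + 8.51 = 278.09

278.09 kilograms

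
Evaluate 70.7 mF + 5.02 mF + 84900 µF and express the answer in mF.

In mF:
  70.7 mF → 70.7
  5.02 mF → 5.02
  84900 µF = 84900e-3 mF = 84.9
Sum: 70.7 + 5.02 + 84.9 = 160.62

160.62 mF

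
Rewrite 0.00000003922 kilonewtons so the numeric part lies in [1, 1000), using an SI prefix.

= 39.22 × 10^-6 newtons; 10^-6 is micro.

39.22 micronewtons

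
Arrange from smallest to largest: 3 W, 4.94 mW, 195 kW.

3 W = 3 W
4.94 mW = 0.00494 W
195 kW = 195000 W

4.94 mW < 3 W < 195 kW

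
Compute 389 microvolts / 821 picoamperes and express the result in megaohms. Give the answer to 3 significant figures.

0.474 megaohms

(389 × 10^-6) / (821 × 10^-12) = 0.47381 × 10^6 Ω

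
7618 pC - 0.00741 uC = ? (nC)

In nC:
  7618 pC = 7618 × 10⁻³ nC = 7.618
  0.00741 uC = 0.00741 × 10³ nC = 7.41
Difference: 7.618 - 7.41 = 0.208

0.208 nC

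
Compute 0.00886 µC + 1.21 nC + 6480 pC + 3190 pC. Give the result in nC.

In nC:
  0.00886 µC = 0.00886 × 10^3 nC = 8.86
  1.21 nC → 1.21
  6480 pC = 6480 × 10^-3 nC = 6.48
  3190 pC = 3190 × 10^-3 nC = 3.19
Sum: 8.86 + 1.21 + 6.48 + 3.19 = 19.74

19.74 nC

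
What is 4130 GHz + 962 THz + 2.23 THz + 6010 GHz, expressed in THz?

In THz:
  4130 GHz = 4130 × 10^-3 THz = 4.13
  962 THz → 962
  2.23 THz → 2.23
  6010 GHz = 6010 × 10^-3 THz = 6.01
Sum: 4.13 + 962 + 2.23 + 6.01 = 974.37

974.37 THz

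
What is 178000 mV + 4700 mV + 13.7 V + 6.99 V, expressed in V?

203.39 V

In V:
  178000 mV = 178000 × 10⁻³ V = 178
  4700 mV = 4700 × 10⁻³ V = 4.7
  13.7 V → 13.7
  6.99 V → 6.99
Sum: 178 + 4.7 + 13.7 + 6.99 = 203.39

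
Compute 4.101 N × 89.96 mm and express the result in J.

4.101 × 89.96 × 10⁻³ = 368.92596 × 10⁻³ J

0.36892596 J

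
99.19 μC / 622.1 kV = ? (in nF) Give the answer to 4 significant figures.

(99.19e-6) / (622.1e3) = 0.159444e-9 F

0.1594 nF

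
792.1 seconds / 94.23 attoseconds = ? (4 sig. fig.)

(792.1) / (94.23 × 10⁻¹⁸) = 8.406 × 10¹⁸

8406000000000000000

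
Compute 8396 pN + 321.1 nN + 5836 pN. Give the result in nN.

335.332 nN

In nN:
  8396 pN = 8396 × 10^-3 nN = 8.396
  321.1 nN → 321.1
  5836 pN = 5836 × 10^-3 nN = 5.836
Sum: 8.396 + 321.1 + 5.836 = 335.332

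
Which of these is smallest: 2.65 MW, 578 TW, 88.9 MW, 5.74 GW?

2.65 MW

2.65 MW = 2650000 W
578 TW = 578000000000000 W
88.9 MW = 88900000 W
5.74 GW = 5740000000 W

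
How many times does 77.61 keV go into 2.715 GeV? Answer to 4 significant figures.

(2.715e9) / (77.61e3) = 0.034983e6

34980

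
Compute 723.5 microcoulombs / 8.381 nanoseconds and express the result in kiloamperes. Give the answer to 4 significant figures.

86.33 kiloamperes

(723.5e-6) / (8.381e-9) = 86.3262e3 A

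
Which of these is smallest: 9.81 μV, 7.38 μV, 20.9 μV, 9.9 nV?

9.81 μV = 0.00000981 V
7.38 μV = 0.00000738 V
20.9 μV = 0.0000209 V
9.9 nV = 0.0000000099 V

9.9 nV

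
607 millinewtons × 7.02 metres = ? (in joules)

4.26114 joules

607 × 10⁻³ × 7.02 = 4261.14 × 10⁻³ J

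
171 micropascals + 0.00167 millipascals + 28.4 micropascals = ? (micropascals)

201.07 micropascals

In micropascals:
  171 micropascals → 171
  0.00167 millipascals = 0.00167 × 10³ micropascals = 1.67
  28.4 micropascals → 28.4
Sum: 171 + 1.67 + 28.4 = 201.07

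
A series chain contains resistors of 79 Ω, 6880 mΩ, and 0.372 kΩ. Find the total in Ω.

In Ω:
  79 Ω → 79
  6880 mΩ = 6880 × 10^-3 Ω = 6.88
  0.372 kΩ = 0.372 × 10^3 Ω = 372
Sum: 79 + 6.88 + 372 = 457.88

457.88 Ω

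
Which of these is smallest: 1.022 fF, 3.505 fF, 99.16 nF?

1.022 fF = 0.000000000000001022 F
3.505 fF = 0.000000000000003505 F
99.16 nF = 0.00000009916 F

1.022 fF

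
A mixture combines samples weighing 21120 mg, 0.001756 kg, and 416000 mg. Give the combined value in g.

438.876 g

In g:
  21120 mg = 21120e-3 g = 21.12
  0.001756 kg = 0.001756e3 g = 1.756
  416000 mg = 416000e-3 g = 416
Sum: 21.12 + 1.756 + 416 = 438.876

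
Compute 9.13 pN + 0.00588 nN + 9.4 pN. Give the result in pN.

In pN:
  9.13 pN → 9.13
  0.00588 nN = 0.00588 × 10³ pN = 5.88
  9.4 pN → 9.4
Sum: 9.13 + 5.88 + 9.4 = 24.41

24.41 pN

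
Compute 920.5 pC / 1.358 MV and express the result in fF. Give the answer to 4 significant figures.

(920.5 × 10^-12) / (1.358 × 10^6) = 677.835 × 10^-18 F

0.6778 fF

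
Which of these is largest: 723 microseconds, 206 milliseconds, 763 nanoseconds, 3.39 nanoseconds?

206 milliseconds

723 microseconds = 0.000723 seconds
206 milliseconds = 0.206 seconds
763 nanoseconds = 0.000000763 seconds
3.39 nanoseconds = 0.00000000339 seconds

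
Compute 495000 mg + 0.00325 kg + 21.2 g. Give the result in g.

519.45 g

In g:
  495000 mg = 495000 × 10⁻³ g = 495
  0.00325 kg = 0.00325 × 10³ g = 3.25
  21.2 g → 21.2
Sum: 495 + 3.25 + 21.2 = 519.45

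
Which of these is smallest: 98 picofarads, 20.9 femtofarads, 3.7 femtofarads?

3.7 femtofarads

98 picofarads = 0.000000000098 farads
20.9 femtofarads = 0.0000000000000209 farads
3.7 femtofarads = 0.0000000000000037 farads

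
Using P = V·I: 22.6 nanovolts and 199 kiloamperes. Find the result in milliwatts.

22.6e-9 × 199e3 = 4497.4e-6 W

4.4974 milliwatts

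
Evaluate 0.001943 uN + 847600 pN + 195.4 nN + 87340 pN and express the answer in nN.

In nN:
  0.001943 uN = 0.001943 × 10³ nN = 1.943
  847600 pN = 847600 × 10⁻³ nN = 847.6
  195.4 nN → 195.4
  87340 pN = 87340 × 10⁻³ nN = 87.34
Sum: 1.943 + 847.6 + 195.4 + 87.34 = 1132.283

1132.283 nN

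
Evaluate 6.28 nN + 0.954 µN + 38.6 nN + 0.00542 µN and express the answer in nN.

1004.3 nN

In nN:
  6.28 nN → 6.28
  0.954 µN = 0.954 × 10³ nN = 954
  38.6 nN → 38.6
  0.00542 µN = 0.00542 × 10³ nN = 5.42
Sum: 6.28 + 954 + 38.6 + 5.42 = 1004.3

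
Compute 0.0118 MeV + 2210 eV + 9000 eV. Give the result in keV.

23.01 keV

In keV:
  0.0118 MeV = 0.0118e3 keV = 11.8
  2210 eV = 2210e-3 keV = 2.21
  9000 eV = 9000e-3 keV = 9
Sum: 11.8 + 2.21 + 9 = 23.01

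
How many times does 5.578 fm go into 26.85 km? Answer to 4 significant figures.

4814000000000000000

(26.85 × 10³) / (5.578 × 10⁻¹⁵) = 4.8136 × 10¹⁸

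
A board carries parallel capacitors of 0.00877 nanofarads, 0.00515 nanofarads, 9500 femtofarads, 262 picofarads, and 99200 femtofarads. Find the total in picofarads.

In picofarads:
  0.00877 nanofarads = 0.00877e3 picofarads = 8.77
  0.00515 nanofarads = 0.00515e3 picofarads = 5.15
  9500 femtofarads = 9500e-3 picofarads = 9.5
  262 picofarads → 262
  99200 femtofarads = 99200e-3 picofarads = 99.2
Sum: 8.77 + 5.15 + 9.5 + 262 + 99.2 = 384.62

384.62 picofarads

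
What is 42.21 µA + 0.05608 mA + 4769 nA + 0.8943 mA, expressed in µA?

997.359 µA

In µA:
  42.21 µA → 42.21
  0.05608 mA = 0.05608e3 µA = 56.08
  4769 nA = 4769e-3 µA = 4.769
  0.8943 mA = 0.8943e3 µA = 894.3
Sum: 42.21 + 56.08 + 4.769 + 894.3 = 997.359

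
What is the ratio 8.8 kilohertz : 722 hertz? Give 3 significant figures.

(8.8 × 10³) / (722) = 0.01219 × 10³

12.2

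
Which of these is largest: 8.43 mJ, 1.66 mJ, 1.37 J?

1.37 J

8.43 mJ = 0.00843 J
1.66 mJ = 0.00166 J
1.37 J = 1.37 J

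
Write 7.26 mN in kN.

milli = 10⁻³, kilo = 10³; factor is 10⁻⁶.
7.26 × 10⁻⁶ = 0.00000726

0.00000726 kN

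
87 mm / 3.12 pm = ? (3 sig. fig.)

(87e-3) / (3.12e-12) = 27.88e9

27900000000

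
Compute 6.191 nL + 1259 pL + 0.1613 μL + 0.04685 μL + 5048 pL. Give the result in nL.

In nL:
  6.191 nL → 6.191
  1259 pL = 1259e-3 nL = 1.259
  0.1613 μL = 0.1613e3 nL = 161.3
  0.04685 μL = 0.04685e3 nL = 46.85
  5048 pL = 5048e-3 nL = 5.048
Sum: 6.191 + 1.259 + 161.3 + 46.85 + 5.048 = 220.648

220.648 nL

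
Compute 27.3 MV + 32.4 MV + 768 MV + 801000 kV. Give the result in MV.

In MV:
  27.3 MV → 27.3
  32.4 MV → 32.4
  768 MV → 768
  801000 kV = 801000 × 10⁻³ MV = 801
Sum: 27.3 + 32.4 + 768 + 801 = 1628.7

1628.7 MV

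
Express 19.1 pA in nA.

0.0191 nA

pico = 1e-12, nano = 1e-9; factor is 1e-3.
19.1 × 1e-3 = 0.0191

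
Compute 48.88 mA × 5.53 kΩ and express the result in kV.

48.88 × 10^-3 × 5.53 × 10^3 = 270.3064 V

0.2703064 kV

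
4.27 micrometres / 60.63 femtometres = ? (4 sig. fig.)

(4.27 × 10^-6) / (60.63 × 10^-15) = 0.070427 × 10^9

70430000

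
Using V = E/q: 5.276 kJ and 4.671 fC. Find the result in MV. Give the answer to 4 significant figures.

(5.276 × 10³) / (4.671 × 10⁻¹⁵) = 1.12952 × 10¹⁸ V

1130000000000 MV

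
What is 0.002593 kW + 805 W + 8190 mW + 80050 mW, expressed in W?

In W:
  0.002593 kW = 0.002593e3 W = 2.593
  805 W → 805
  8190 mW = 8190e-3 W = 8.19
  80050 mW = 80050e-3 W = 80.05
Sum: 2.593 + 805 + 8.19 + 80.05 = 895.833

895.833 W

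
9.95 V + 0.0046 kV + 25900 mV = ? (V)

In V:
  9.95 V → 9.95
  0.0046 kV = 0.0046 × 10³ V = 4.6
  25900 mV = 25900 × 10⁻³ V = 25.9
Sum: 9.95 + 4.6 + 25.9 = 40.45

40.45 V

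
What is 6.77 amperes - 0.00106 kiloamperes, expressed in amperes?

In amperes:
  6.77 amperes → 6.77
  0.00106 kiloamperes = 0.00106 × 10^3 amperes = 1.06
Difference: 6.77 - 1.06 = 5.71

5.71 amperes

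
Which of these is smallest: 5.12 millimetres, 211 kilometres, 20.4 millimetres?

5.12 millimetres = 0.00512 metres
211 kilometres = 211000 metres
20.4 millimetres = 0.0204 metres

5.12 millimetres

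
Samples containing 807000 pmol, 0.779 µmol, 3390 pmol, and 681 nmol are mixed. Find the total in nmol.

In nmol:
  807000 pmol = 807000 × 10⁻³ nmol = 807
  0.779 µmol = 0.779 × 10³ nmol = 779
  3390 pmol = 3390 × 10⁻³ nmol = 3.39
  681 nmol → 681
Sum: 807 + 779 + 3.39 + 681 = 2270.39

2270.39 nmol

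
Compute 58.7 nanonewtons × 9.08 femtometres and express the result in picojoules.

58.7 × 10⁻⁹ × 9.08 × 10⁻¹⁵ = 532.996 × 10⁻²⁴ J

0.000000000532996 picojoules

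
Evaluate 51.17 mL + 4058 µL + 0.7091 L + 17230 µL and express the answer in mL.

781.558 mL

In mL:
  51.17 mL → 51.17
  4058 µL = 4058 × 10^-3 mL = 4.058
  0.7091 L = 0.7091 × 10^3 mL = 709.1
  17230 µL = 17230 × 10^-3 mL = 17.23
Sum: 51.17 + 4.058 + 709.1 + 17.23 = 781.558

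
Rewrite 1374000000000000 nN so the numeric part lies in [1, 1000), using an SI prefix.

1.374 MN

= 1.374e6 N; 1e6 is mega.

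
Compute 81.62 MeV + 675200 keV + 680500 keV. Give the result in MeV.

1437.32 MeV

In MeV:
  81.62 MeV → 81.62
  675200 keV = 675200e-3 MeV = 675.2
  680500 keV = 680500e-3 MeV = 680.5
Sum: 81.62 + 675.2 + 680.5 = 1437.32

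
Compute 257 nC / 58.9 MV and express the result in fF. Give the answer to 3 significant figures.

(257 × 10^-9) / (58.9 × 10^6) = 4.3633 × 10^-15 F

4.36 fF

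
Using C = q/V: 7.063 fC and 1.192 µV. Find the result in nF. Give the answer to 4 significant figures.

(7.063e-15) / (1.192e-6) = 5.92534e-9 F

5.925 nF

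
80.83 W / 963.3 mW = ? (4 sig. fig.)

83.91

(80.83) / (963.3 × 10^-3) = 0.083909 × 10^3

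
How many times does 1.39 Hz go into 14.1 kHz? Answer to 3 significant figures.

10100

(14.1 × 10³) / (1.39) = 10.14 × 10³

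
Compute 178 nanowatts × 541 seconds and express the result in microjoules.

96.298 microjoules

178e-9 × 541 = 96298e-9 J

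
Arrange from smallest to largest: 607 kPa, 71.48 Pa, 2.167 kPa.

607 kPa = 607000 Pa
71.48 Pa = 71.48 Pa
2.167 kPa = 2167 Pa

71.48 Pa < 2.167 kPa < 607 kPa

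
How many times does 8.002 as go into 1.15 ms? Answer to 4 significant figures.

(1.15e-3) / (8.002e-18) = 0.14371e15

143700000000000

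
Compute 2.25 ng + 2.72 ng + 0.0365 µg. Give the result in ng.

In ng:
  2.25 ng → 2.25
  2.72 ng → 2.72
  0.0365 µg = 0.0365e3 ng = 36.5
Sum: 2.25 + 2.72 + 36.5 = 41.47

41.47 ng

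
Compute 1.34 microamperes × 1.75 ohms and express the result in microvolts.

1.34 × 10⁻⁶ × 1.75 = 2.345 × 10⁻⁶ V

2.345 microvolts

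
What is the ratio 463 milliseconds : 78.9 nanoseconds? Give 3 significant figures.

(463 × 10⁻³) / (78.9 × 10⁻⁹) = 5.868 × 10⁶

5870000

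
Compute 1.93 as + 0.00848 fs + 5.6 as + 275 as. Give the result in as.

In as:
  1.93 as → 1.93
  0.00848 fs = 0.00848 × 10^3 as = 8.48
  5.6 as → 5.6
  275 as → 275
Sum: 1.93 + 8.48 + 5.6 + 275 = 291.01

291.01 as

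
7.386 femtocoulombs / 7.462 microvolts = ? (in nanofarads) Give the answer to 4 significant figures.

(7.386 × 10^-15) / (7.462 × 10^-6) = 0.989815 × 10^-9 F

0.9898 nanofarads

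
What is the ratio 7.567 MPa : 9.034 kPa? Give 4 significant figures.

837.6

(7.567 × 10⁶) / (9.034 × 10³) = 0.83761 × 10³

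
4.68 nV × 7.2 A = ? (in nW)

33.696 nW

4.68e-9 × 7.2 = 33.696e-9 W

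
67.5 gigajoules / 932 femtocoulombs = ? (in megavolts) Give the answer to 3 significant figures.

72400000000000000 megavolts

(67.5 × 10⁹) / (932 × 10⁻¹⁵) = 0.072425 × 10²⁴ V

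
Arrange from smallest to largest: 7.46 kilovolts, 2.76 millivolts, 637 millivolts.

7.46 kilovolts = 7460 volts
2.76 millivolts = 0.00276 volts
637 millivolts = 0.637 volts

2.76 millivolts < 637 millivolts < 7.46 kilovolts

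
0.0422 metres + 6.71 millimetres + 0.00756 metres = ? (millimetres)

In millimetres:
  0.0422 metres = 0.0422 × 10³ millimetres = 42.2
  6.71 millimetres → 6.71
  0.00756 metres = 0.00756 × 10³ millimetres = 7.56
Sum: 42.2 + 6.71 + 7.56 = 56.47

56.47 millimetres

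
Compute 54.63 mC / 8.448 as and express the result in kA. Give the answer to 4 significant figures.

6467000000000 kA

(54.63 × 10⁻³) / (8.448 × 10⁻¹⁸) = 6.46662 × 10¹⁵ A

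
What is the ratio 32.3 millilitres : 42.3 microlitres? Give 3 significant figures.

764

(32.3 × 10^-3) / (42.3 × 10^-6) = 0.7636 × 10^3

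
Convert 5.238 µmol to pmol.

5238000 pmol

micro = 1e-6, pico = 1e-12; factor is 1e6.
5.238 × 1e6 = 5238000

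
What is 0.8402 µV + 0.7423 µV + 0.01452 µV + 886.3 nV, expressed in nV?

2483.32 nV

In nV:
  0.8402 µV = 0.8402 × 10³ nV = 840.2
  0.7423 µV = 0.7423 × 10³ nV = 742.3
  0.01452 µV = 0.01452 × 10³ nV = 14.52
  886.3 nV → 886.3
Sum: 840.2 + 742.3 + 14.52 + 886.3 = 2483.32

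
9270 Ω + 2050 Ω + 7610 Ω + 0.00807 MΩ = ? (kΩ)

In kΩ:
  9270 Ω = 9270 × 10^-3 kΩ = 9.27
  2050 Ω = 2050 × 10^-3 kΩ = 2.05
  7610 Ω = 7610 × 10^-3 kΩ = 7.61
  0.00807 MΩ = 0.00807 × 10^3 kΩ = 8.07
Sum: 9.27 + 2.05 + 7.61 + 8.07 = 27

27 kΩ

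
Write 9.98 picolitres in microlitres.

0.00000998 microlitres

pico = 10⁻¹², micro = 10⁻⁶; factor is 10⁻⁶.
9.98 × 10⁻⁶ = 0.00000998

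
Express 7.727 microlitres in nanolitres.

micro = 1e-6, nano = 1e-9; factor is 1e3.
7.727 × 1e3 = 7727

7727 nanolitres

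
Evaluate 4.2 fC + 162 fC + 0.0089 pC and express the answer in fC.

In fC:
  4.2 fC → 4.2
  162 fC → 162
  0.0089 pC = 0.0089 × 10³ fC = 8.9
Sum: 4.2 + 162 + 8.9 = 175.1

175.1 fC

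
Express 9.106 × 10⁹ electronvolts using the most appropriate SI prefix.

= 9.106 × 10⁹ electronvolts; 10⁹ is giga.

9.106 gigaelectronvolts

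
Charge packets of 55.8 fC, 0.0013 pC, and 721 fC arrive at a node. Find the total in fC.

778.1 fC

In fC:
  55.8 fC → 55.8
  0.0013 pC = 0.0013e3 fC = 1.3
  721 fC → 721
Sum: 55.8 + 1.3 + 721 = 778.1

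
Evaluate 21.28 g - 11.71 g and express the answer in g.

In g:
  21.28 g → 21.28
  11.71 g → 11.71
Difference: 21.28 - 11.71 = 9.57

9.57 g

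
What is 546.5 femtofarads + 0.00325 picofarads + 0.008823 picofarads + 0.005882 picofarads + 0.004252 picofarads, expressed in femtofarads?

568.707 femtofarads

In femtofarads:
  546.5 femtofarads → 546.5
  0.00325 picofarads = 0.00325 × 10^3 femtofarads = 3.25
  0.008823 picofarads = 0.008823 × 10^3 femtofarads = 8.823
  0.005882 picofarads = 0.005882 × 10^3 femtofarads = 5.882
  0.004252 picofarads = 0.004252 × 10^3 femtofarads = 4.252
Sum: 546.5 + 3.25 + 8.823 + 5.882 + 4.252 = 568.707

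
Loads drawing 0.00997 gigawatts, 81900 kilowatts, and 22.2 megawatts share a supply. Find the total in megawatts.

In megawatts:
  0.00997 gigawatts = 0.00997e3 megawatts = 9.97
  81900 kilowatts = 81900e-3 megawatts = 81.9
  22.2 megawatts → 22.2
Sum: 9.97 + 81.9 + 22.2 = 114.07

114.07 megawatts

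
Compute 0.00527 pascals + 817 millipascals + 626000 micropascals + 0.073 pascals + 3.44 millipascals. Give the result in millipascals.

1524.71 millipascals

In millipascals:
  0.00527 pascals = 0.00527 × 10^3 millipascals = 5.27
  817 millipascals → 817
  626000 micropascals = 626000 × 10^-3 millipascals = 626
  0.073 pascals = 0.073 × 10^3 millipascals = 73
  3.44 millipascals → 3.44
Sum: 5.27 + 817 + 626 + 73 + 3.44 = 1524.71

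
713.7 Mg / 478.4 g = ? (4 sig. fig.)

1492000

(713.7 × 10⁶) / (478.4) = 1.4918 × 10⁶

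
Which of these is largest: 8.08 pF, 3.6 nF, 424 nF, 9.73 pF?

8.08 pF = 0.00000000000808 F
3.6 nF = 0.0000000036 F
424 nF = 0.000000424 F
9.73 pF = 0.00000000000973 F

424 nF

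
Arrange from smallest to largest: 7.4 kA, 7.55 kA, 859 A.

859 A < 7.4 kA < 7.55 kA

7.4 kA = 7400 A
7.55 kA = 7550 A
859 A = 859 A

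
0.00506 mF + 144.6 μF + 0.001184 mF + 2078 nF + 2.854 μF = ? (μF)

155.776 μF

In μF:
  0.00506 mF = 0.00506 × 10³ μF = 5.06
  144.6 μF → 144.6
  0.001184 mF = 0.001184 × 10³ μF = 1.184
  2078 nF = 2078 × 10⁻³ μF = 2.078
  2.854 μF → 2.854
Sum: 5.06 + 144.6 + 1.184 + 2.078 + 2.854 = 155.776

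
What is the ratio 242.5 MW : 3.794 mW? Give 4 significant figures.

63920000000

(242.5e6) / (3.794e-3) = 63.917e9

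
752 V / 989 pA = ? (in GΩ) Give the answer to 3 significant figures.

760 GΩ

(752) / (989 × 10^-12) = 0.76036 × 10^12 Ω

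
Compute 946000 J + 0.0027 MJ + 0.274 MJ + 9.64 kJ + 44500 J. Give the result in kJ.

In kJ:
  946000 J = 946000e-3 kJ = 946
  0.0027 MJ = 0.0027e3 kJ = 2.7
  0.274 MJ = 0.274e3 kJ = 274
  9.64 kJ → 9.64
  44500 J = 44500e-3 kJ = 44.5
Sum: 946 + 2.7 + 274 + 9.64 + 44.5 = 1276.84

1276.84 kJ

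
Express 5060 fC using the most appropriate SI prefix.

5.06 pC

= 5.06e-12 C; 1e-12 is pico.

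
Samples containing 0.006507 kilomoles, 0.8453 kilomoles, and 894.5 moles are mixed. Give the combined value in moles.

In moles:
  0.006507 kilomoles = 0.006507 × 10³ moles = 6.507
  0.8453 kilomoles = 0.8453 × 10³ moles = 845.3
  894.5 moles → 894.5
Sum: 6.507 + 845.3 + 894.5 = 1746.307

1746.307 moles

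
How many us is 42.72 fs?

femto = 1e-15, micro = 1e-6; factor is 1e-9.
42.72 × 1e-9 = 0.00000004272

0.00000004272 us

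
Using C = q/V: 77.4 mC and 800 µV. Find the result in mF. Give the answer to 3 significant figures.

96800 mF

(77.4 × 10^-3) / (800 × 10^-6) = 0.09675 × 10^3 F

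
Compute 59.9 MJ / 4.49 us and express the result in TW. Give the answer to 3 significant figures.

13.3 TW

(59.9e6) / (4.49e-6) = 13.341e12 W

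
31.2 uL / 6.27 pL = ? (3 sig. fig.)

4980000

(31.2e-6) / (6.27e-12) = 4.976e6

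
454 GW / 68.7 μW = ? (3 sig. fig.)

6610000000000000

(454e9) / (68.7e-6) = 6.608e15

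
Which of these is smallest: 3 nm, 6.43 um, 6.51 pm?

3 nm = 0.000000003 m
6.43 um = 0.00000643 m
6.51 pm = 0.00000000000651 m

6.51 pm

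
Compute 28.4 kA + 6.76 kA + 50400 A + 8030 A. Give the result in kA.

93.59 kA

In kA:
  28.4 kA → 28.4
  6.76 kA → 6.76
  50400 A = 50400 × 10^-3 kA = 50.4
  8030 A = 8030 × 10^-3 kA = 8.03
Sum: 28.4 + 6.76 + 50.4 + 8.03 = 93.59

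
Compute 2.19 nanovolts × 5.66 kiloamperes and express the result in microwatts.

12.3954 microwatts

2.19e-9 × 5.66e3 = 12.3954e-6 W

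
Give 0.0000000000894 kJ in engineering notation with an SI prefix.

89.4 nJ

= 89.4 × 10⁻⁹ J; 10⁻⁹ is nano.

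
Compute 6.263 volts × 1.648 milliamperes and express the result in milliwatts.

6.263 × 1.648 × 10^-3 = 10.321424 × 10^-3 W

10.321424 milliwatts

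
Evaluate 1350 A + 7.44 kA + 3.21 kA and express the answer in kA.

In kA:
  1350 A = 1350 × 10^-3 kA = 1.35
  7.44 kA → 7.44
  3.21 kA → 3.21
Sum: 1.35 + 7.44 + 3.21 = 12

12 kA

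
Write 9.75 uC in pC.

micro = 10^-6, pico = 10^-12; factor is 10^6.
9.75 × 10^6 = 9750000

9750000 pC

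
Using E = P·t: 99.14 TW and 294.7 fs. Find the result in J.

99.14e12 × 294.7e-15 = 29216.558e-3 J

29.216558 J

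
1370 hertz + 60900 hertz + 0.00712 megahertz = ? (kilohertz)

69.39 kilohertz

In kilohertz:
  1370 hertz = 1370 × 10^-3 kilohertz = 1.37
  60900 hertz = 60900 × 10^-3 kilohertz = 60.9
  0.00712 megahertz = 0.00712 × 10^3 kilohertz = 7.12
Sum: 1.37 + 60.9 + 7.12 = 69.39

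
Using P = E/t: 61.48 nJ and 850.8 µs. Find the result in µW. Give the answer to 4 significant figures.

(61.48 × 10⁻⁹) / (850.8 × 10⁻⁶) = 0.0722614 × 10⁻³ W

72.26 µW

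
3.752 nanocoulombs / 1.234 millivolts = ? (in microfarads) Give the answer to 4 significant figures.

(3.752e-9) / (1.234e-3) = 3.04052e-6 F

3.041 microfarads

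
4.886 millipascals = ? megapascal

0.000000004886 megapascals

milli = 1e-3, mega = 1e6; factor is 1e-9.
4.886 × 1e-9 = 0.000000004886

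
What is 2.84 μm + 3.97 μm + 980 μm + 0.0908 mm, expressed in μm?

In μm:
  2.84 μm → 2.84
  3.97 μm → 3.97
  980 μm → 980
  0.0908 mm = 0.0908 × 10³ μm = 90.8
Sum: 2.84 + 3.97 + 980 + 90.8 = 1077.61

1077.61 μm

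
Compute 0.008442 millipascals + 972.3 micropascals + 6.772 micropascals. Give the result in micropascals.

In micropascals:
  0.008442 millipascals = 0.008442 × 10^3 micropascals = 8.442
  972.3 micropascals → 972.3
  6.772 micropascals → 6.772
Sum: 8.442 + 972.3 + 6.772 = 987.514

987.514 micropascals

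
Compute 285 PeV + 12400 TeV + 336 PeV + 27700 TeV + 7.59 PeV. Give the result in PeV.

668.69 PeV

In PeV:
  285 PeV → 285
  12400 TeV = 12400e-3 PeV = 12.4
  336 PeV → 336
  27700 TeV = 27700e-3 PeV = 27.7
  7.59 PeV → 7.59
Sum: 285 + 12.4 + 336 + 27.7 + 7.59 = 668.69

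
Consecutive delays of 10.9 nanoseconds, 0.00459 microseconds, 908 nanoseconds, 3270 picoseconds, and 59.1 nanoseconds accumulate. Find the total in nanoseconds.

In nanoseconds:
  10.9 nanoseconds → 10.9
  0.00459 microseconds = 0.00459 × 10^3 nanoseconds = 4.59
  908 nanoseconds → 908
  3270 picoseconds = 3270 × 10^-3 nanoseconds = 3.27
  59.1 nanoseconds → 59.1
Sum: 10.9 + 4.59 + 908 + 3.27 + 59.1 = 985.86

985.86 nanoseconds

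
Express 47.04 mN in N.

milli = 1e-3, (no prefix) = 1e0; factor is 1e-3.
47.04 × 1e-3 = 0.04704

0.04704 N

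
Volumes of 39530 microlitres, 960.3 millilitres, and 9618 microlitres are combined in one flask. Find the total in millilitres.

1009.448 millilitres

In millilitres:
  39530 microlitres = 39530e-3 millilitres = 39.53
  960.3 millilitres → 960.3
  9618 microlitres = 9618e-3 millilitres = 9.618
Sum: 39.53 + 960.3 + 9.618 = 1009.448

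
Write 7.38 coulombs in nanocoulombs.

(no prefix) = 10^0, nano = 10^-9; factor is 10^9.
7.38 × 10^9 = 7380000000

7380000000 nanocoulombs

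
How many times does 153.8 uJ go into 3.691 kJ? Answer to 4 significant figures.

24000000

(3.691 × 10^3) / (153.8 × 10^-6) = 0.023999 × 10^9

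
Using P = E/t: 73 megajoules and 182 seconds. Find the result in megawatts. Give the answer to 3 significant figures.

0.401 megawatts

(73 × 10^6) / (182) = 0.4011 × 10^6 W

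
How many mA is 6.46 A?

6460 mA

(no prefix) = 10^0, milli = 10^-3; factor is 10^3.
6.46 × 10^3 = 6460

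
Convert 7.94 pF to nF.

pico = 10⁻¹², nano = 10⁻⁹; factor is 10⁻³.
7.94 × 10⁻³ = 0.00794

0.00794 nF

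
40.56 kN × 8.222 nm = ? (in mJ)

40.56e3 × 8.222e-9 = 333.48432e-6 J

0.33348432 mJ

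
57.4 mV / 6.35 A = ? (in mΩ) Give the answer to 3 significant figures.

(57.4 × 10⁻³) / (6.35) = 9.0394 × 10⁻³ Ω

9.04 mΩ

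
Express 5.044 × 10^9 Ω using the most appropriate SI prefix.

= 5.044 × 10^9 Ω; 10^9 is giga.

5.044 GΩ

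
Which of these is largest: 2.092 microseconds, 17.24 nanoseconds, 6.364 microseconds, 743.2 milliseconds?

2.092 microseconds = 0.000002092 seconds
17.24 nanoseconds = 0.00000001724 seconds
6.364 microseconds = 0.000006364 seconds
743.2 milliseconds = 0.7432 seconds

743.2 milliseconds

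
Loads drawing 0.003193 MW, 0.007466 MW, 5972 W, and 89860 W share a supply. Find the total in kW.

In kW:
  0.003193 MW = 0.003193 × 10^3 kW = 3.193
  0.007466 MW = 0.007466 × 10^3 kW = 7.466
  5972 W = 5972 × 10^-3 kW = 5.972
  89860 W = 89860 × 10^-3 kW = 89.86
Sum: 3.193 + 7.466 + 5.972 + 89.86 = 106.491

106.491 kW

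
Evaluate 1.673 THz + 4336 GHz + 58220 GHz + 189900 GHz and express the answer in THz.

In THz:
  1.673 THz → 1.673
  4336 GHz = 4336 × 10^-3 THz = 4.336
  58220 GHz = 58220 × 10^-3 THz = 58.22
  189900 GHz = 189900 × 10^-3 THz = 189.9
Sum: 1.673 + 4.336 + 58.22 + 189.9 = 254.129

254.129 THz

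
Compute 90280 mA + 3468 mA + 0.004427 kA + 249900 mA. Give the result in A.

348.075 A

In A:
  90280 mA = 90280e-3 A = 90.28
  3468 mA = 3468e-3 A = 3.468
  0.004427 kA = 0.004427e3 A = 4.427
  249900 mA = 249900e-3 A = 249.9
Sum: 90.28 + 3.468 + 4.427 + 249.9 = 348.075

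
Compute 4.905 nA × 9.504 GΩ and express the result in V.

46.61712 V

4.905 × 10⁻⁹ × 9.504 × 10⁹ = 46.61712 V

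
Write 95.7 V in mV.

(no prefix) = 10^0, milli = 10^-3; factor is 10^3.
95.7 × 10^3 = 95700

95700 mV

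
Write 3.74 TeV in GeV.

tera = 10¹², giga = 10⁹; factor is 10³.
3.74 × 10³ = 3740

3740 GeV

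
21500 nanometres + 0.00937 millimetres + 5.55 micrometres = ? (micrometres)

In micrometres:
  21500 nanometres = 21500 × 10⁻³ micrometres = 21.5
  0.00937 millimetres = 0.00937 × 10³ micrometres = 9.37
  5.55 micrometres → 5.55
Sum: 21.5 + 9.37 + 5.55 = 36.42

36.42 micrometres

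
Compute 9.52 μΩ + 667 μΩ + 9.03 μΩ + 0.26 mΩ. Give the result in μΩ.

In μΩ:
  9.52 μΩ → 9.52
  667 μΩ → 667
  9.03 μΩ → 9.03
  0.26 mΩ = 0.26 × 10^3 μΩ = 260
Sum: 9.52 + 667 + 9.03 + 260 = 945.55

945.55 μΩ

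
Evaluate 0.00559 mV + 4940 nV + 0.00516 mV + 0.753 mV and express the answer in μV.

768.69 μV

In μV:
  0.00559 mV = 0.00559e3 μV = 5.59
  4940 nV = 4940e-3 μV = 4.94
  0.00516 mV = 0.00516e3 μV = 5.16
  0.753 mV = 0.753e3 μV = 753
Sum: 5.59 + 4.94 + 5.16 + 753 = 768.69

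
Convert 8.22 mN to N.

milli = 10⁻³, (no prefix) = 10⁰; factor is 10⁻³.
8.22 × 10⁻³ = 0.00822

0.00822 N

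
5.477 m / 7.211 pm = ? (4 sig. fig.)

(5.477) / (7.211 × 10^-12) = 0.75953 × 10^12

759500000000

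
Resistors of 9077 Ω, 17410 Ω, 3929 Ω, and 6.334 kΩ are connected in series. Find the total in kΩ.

In kΩ:
  9077 Ω = 9077 × 10^-3 kΩ = 9.077
  17410 Ω = 17410 × 10^-3 kΩ = 17.41
  3929 Ω = 3929 × 10^-3 kΩ = 3.929
  6.334 kΩ → 6.334
Sum: 9.077 + 17.41 + 3.929 + 6.334 = 36.75

36.75 kΩ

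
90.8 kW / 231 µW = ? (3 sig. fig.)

393000000

(90.8 × 10³) / (231 × 10⁻⁶) = 0.3931 × 10⁹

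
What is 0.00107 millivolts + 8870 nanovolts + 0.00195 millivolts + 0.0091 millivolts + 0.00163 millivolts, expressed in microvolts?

In microvolts:
  0.00107 millivolts = 0.00107e3 microvolts = 1.07
  8870 nanovolts = 8870e-3 microvolts = 8.87
  0.00195 millivolts = 0.00195e3 microvolts = 1.95
  0.0091 millivolts = 0.0091e3 microvolts = 9.1
  0.00163 millivolts = 0.00163e3 microvolts = 1.63
Sum: 1.07 + 8.87 + 1.95 + 9.1 + 1.63 = 22.62

22.62 microvolts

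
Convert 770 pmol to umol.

0.00077 umol

pico = 10⁻¹², micro = 10⁻⁶; factor is 10⁻⁶.
770 × 10⁻⁶ = 0.00077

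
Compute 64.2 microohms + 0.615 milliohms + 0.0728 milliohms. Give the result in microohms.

752 microohms

In microohms:
  64.2 microohms → 64.2
  0.615 milliohms = 0.615e3 microohms = 615
  0.0728 milliohms = 0.0728e3 microohms = 72.8
Sum: 64.2 + 615 + 72.8 = 752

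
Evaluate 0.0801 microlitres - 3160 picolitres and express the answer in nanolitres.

In nanolitres:
  0.0801 microlitres = 0.0801e3 nanolitres = 80.1
  3160 picolitres = 3160e-3 nanolitres = 3.16
Difference: 80.1 - 3.16 = 76.94

76.94 nanolitres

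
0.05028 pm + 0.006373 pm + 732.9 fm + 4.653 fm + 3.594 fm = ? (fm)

In fm:
  0.05028 pm = 0.05028e3 fm = 50.28
  0.006373 pm = 0.006373e3 fm = 6.373
  732.9 fm → 732.9
  4.653 fm → 4.653
  3.594 fm → 3.594
Sum: 50.28 + 6.373 + 732.9 + 4.653 + 3.594 = 797.8

797.8 fm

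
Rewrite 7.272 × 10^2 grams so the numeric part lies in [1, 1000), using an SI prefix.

= 727.2 grams; mantissa already in [1, 1000).

727.2 grams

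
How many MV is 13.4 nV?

0.0000000000000134 MV

nano = 1e-9, mega = 1e6; factor is 1e-15.
13.4 × 1e-15 = 0.0000000000000134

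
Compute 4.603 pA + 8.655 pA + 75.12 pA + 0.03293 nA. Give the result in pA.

121.308 pA

In pA:
  4.603 pA → 4.603
  8.655 pA → 8.655
  75.12 pA → 75.12
  0.03293 nA = 0.03293 × 10^3 pA = 32.93
Sum: 4.603 + 8.655 + 75.12 + 32.93 = 121.308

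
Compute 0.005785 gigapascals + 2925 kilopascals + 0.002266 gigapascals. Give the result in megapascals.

10.976 megapascals

In megapascals:
  0.005785 gigapascals = 0.005785 × 10^3 megapascals = 5.785
  2925 kilopascals = 2925 × 10^-3 megapascals = 2.925
  0.002266 gigapascals = 0.002266 × 10^3 megapascals = 2.266
Sum: 5.785 + 2.925 + 2.266 = 10.976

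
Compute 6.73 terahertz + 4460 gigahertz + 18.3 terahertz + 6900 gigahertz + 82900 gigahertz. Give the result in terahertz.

In terahertz:
  6.73 terahertz → 6.73
  4460 gigahertz = 4460 × 10⁻³ terahertz = 4.46
  18.3 terahertz → 18.3
  6900 gigahertz = 6900 × 10⁻³ terahertz = 6.9
  82900 gigahertz = 82900 × 10⁻³ terahertz = 82.9
Sum: 6.73 + 4.46 + 18.3 + 6.9 + 82.9 = 119.29

119.29 terahertz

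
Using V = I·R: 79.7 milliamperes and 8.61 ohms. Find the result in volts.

0.686217 volts

79.7 × 10⁻³ × 8.61 = 686.217 × 10⁻³ V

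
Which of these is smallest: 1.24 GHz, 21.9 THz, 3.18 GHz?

1.24 GHz

1.24 GHz = 1240000000 Hz
21.9 THz = 21900000000000 Hz
3.18 GHz = 3180000000 Hz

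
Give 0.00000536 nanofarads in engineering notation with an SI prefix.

= 5.36e-15 farads; 1e-15 is femto.

5.36 femtofarads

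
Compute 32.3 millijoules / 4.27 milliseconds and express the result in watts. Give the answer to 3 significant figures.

(32.3e-3) / (4.27e-3) = 7.5644 W

7.56 watts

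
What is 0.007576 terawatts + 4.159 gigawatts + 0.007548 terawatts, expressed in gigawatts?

19.283 gigawatts

In gigawatts:
  0.007576 terawatts = 0.007576e3 gigawatts = 7.576
  4.159 gigawatts → 4.159
  0.007548 terawatts = 0.007548e3 gigawatts = 7.548
Sum: 7.576 + 4.159 + 7.548 = 19.283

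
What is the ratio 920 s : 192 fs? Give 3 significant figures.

(920) / (192e-15) = 4.792e15

4790000000000000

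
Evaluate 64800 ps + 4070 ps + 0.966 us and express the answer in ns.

1034.87 ns

In ns:
  64800 ps = 64800e-3 ns = 64.8
  4070 ps = 4070e-3 ns = 4.07
  0.966 us = 0.966e3 ns = 966
Sum: 64.8 + 4.07 + 966 = 1034.87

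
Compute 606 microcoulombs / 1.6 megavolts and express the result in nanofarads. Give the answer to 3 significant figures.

0.379 nanofarads

(606e-6) / (1.6e6) = 378.75e-12 F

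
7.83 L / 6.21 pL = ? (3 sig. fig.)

1260000000000

(7.83) / (6.21 × 10⁻¹²) = 1.261 × 10¹²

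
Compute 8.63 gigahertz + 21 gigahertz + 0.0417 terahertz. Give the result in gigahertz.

71.33 gigahertz

In gigahertz:
  8.63 gigahertz → 8.63
  21 gigahertz → 21
  0.0417 terahertz = 0.0417e3 gigahertz = 41.7
Sum: 8.63 + 21 + 41.7 = 71.33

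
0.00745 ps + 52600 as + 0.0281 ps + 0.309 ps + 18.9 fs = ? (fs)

In fs:
  0.00745 ps = 0.00745 × 10³ fs = 7.45
  52600 as = 52600 × 10⁻³ fs = 52.6
  0.0281 ps = 0.0281 × 10³ fs = 28.1
  0.309 ps = 0.309 × 10³ fs = 309
  18.9 fs → 18.9
Sum: 7.45 + 52.6 + 28.1 + 309 + 18.9 = 416.05

416.05 fs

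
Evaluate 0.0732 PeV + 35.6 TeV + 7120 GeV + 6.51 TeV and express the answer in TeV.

In TeV:
  0.0732 PeV = 0.0732 × 10³ TeV = 73.2
  35.6 TeV → 35.6
  7120 GeV = 7120 × 10⁻³ TeV = 7.12
  6.51 TeV → 6.51
Sum: 73.2 + 35.6 + 7.12 + 6.51 = 122.43

122.43 TeV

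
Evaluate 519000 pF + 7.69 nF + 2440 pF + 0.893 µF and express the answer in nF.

1422.13 nF

In nF:
  519000 pF = 519000e-3 nF = 519
  7.69 nF → 7.69
  2440 pF = 2440e-3 nF = 2.44
  0.893 µF = 0.893e3 nF = 893
Sum: 519 + 7.69 + 2.44 + 893 = 1422.13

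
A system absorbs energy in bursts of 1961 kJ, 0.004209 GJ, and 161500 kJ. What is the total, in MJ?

167.67 MJ

In MJ:
  1961 kJ = 1961e-3 MJ = 1.961
  0.004209 GJ = 0.004209e3 MJ = 4.209
  161500 kJ = 161500e-3 MJ = 161.5
Sum: 1.961 + 4.209 + 161.5 = 167.67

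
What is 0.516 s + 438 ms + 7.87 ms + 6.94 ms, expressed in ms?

In ms:
  0.516 s = 0.516e3 ms = 516
  438 ms → 438
  7.87 ms → 7.87
  6.94 ms → 6.94
Sum: 516 + 438 + 7.87 + 6.94 = 968.81

968.81 ms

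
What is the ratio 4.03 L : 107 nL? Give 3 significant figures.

(4.03) / (107 × 10⁻⁹) = 0.03766 × 10⁹

37700000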